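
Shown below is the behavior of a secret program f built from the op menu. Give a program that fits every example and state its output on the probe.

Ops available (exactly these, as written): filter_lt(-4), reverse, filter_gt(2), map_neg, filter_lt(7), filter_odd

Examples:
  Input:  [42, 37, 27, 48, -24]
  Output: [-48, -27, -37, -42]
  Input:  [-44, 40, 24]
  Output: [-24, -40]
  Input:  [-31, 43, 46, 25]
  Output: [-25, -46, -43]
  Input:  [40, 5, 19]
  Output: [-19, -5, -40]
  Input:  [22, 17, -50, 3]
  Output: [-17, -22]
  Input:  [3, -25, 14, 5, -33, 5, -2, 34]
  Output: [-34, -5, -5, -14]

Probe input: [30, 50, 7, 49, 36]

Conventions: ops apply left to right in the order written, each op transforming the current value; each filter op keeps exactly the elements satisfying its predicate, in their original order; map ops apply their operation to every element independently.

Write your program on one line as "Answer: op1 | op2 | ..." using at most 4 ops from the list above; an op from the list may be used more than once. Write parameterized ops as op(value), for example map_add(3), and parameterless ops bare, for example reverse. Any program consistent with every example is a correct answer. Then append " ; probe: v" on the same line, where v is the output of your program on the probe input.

map_neg | reverse | filter_lt(-4) ; probe: [-36, -49, -7, -50, -30]

Check, running the answer program on each example:
  [42, 37, 27, 48, -24] -> [-42, -37, -27, -48, 24] -> [24, -48, -27, -37, -42] -> [-48, -27, -37, -42]
  [-44, 40, 24] -> [44, -40, -24] -> [-24, -40, 44] -> [-24, -40]
  [-31, 43, 46, 25] -> [31, -43, -46, -25] -> [-25, -46, -43, 31] -> [-25, -46, -43]
  [40, 5, 19] -> [-40, -5, -19] -> [-19, -5, -40] -> [-19, -5, -40]
  [22, 17, -50, 3] -> [-22, -17, 50, -3] -> [-3, 50, -17, -22] -> [-17, -22]
  [3, -25, 14, 5, -33, 5, -2, 34] -> [-3, 25, -14, -5, 33, -5, 2, -34] -> [-34, 2, -5, 33, -5, -14, 25, -3] -> [-34, -5, -5, -14]
  probe: [30, 50, 7, 49, 36] -> [-30, -50, -7, -49, -36] -> [-36, -49, -7, -50, -30] -> [-36, -49, -7, -50, -30]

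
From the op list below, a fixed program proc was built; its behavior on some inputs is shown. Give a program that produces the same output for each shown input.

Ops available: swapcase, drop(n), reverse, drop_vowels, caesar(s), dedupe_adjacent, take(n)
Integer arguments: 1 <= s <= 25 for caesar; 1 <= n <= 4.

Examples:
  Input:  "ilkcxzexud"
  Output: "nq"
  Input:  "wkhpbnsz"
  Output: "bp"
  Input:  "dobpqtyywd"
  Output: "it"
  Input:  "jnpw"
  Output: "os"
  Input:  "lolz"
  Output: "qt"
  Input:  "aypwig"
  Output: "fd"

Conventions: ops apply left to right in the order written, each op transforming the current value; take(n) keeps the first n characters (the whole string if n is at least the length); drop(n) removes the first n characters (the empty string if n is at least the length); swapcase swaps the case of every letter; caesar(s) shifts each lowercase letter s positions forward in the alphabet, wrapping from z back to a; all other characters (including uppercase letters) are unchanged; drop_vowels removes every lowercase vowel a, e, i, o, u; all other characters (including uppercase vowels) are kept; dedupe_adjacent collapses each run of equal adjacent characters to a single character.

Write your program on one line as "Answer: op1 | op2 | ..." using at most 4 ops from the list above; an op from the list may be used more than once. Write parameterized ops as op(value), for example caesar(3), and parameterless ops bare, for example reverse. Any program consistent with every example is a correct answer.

caesar(5) | dedupe_adjacent | take(3) | take(2)

Check, running the answer program on each example:
  "ilkcxzexud" -> "nqphcejczi" -> "nqphcejczi" -> "nqp" -> "nq"
  "wkhpbnsz" -> "bpmugsxe" -> "bpmugsxe" -> "bpm" -> "bp"
  "dobpqtyywd" -> "itguvyddbi" -> "itguvydbi" -> "itg" -> "it"
  "jnpw" -> "osub" -> "osub" -> "osu" -> "os"
  "lolz" -> "qtqe" -> "qtqe" -> "qtq" -> "qt"
  "aypwig" -> "fdubnl" -> "fdubnl" -> "fdu" -> "fd"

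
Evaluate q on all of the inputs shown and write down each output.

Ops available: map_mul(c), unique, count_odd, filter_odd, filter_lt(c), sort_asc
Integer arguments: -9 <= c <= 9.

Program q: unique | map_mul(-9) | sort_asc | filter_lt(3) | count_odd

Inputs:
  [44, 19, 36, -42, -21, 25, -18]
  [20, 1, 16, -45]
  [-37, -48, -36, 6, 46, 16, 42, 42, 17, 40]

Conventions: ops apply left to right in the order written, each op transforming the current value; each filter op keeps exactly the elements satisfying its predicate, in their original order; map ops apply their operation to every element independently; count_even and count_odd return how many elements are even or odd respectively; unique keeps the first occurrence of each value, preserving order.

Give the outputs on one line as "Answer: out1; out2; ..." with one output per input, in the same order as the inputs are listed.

Execution, op by op:
  [44, 19, 36, -42, -21, 25, -18] -> [44, 19, 36, -42, -21, 25, -18] -> [-396, -171, -324, 378, 189, -225, 162] -> [-396, -324, -225, -171, 162, 189, 378] -> [-396, -324, -225, -171] -> 2
  [20, 1, 16, -45] -> [20, 1, 16, -45] -> [-180, -9, -144, 405] -> [-180, -144, -9, 405] -> [-180, -144, -9] -> 1
  [-37, -48, -36, 6, 46, 16, 42, 42, 17, 40] -> [-37, -48, -36, 6, 46, 16, 42, 17, 40] -> [333, 432, 324, -54, -414, -144, -378, -153, -360] -> [-414, -378, -360, -153, -144, -54, 324, 333, 432] -> [-414, -378, -360, -153, -144, -54] -> 1

2; 1; 1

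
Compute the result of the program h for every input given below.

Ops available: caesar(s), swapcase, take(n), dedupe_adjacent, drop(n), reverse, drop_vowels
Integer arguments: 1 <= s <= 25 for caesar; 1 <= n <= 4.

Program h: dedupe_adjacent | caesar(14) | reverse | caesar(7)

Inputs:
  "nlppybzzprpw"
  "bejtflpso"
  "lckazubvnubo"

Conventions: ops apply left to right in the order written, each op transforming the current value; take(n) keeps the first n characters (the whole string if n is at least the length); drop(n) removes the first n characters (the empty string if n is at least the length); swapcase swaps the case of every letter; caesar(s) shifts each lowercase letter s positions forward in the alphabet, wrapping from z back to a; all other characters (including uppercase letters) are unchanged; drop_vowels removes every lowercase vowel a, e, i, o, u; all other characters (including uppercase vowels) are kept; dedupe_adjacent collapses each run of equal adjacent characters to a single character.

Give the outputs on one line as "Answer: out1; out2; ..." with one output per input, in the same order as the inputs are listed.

Execution, op by op:
  "nlppybzzprpw" -> "nlpybzprpw" -> "bzdmpndfdk" -> "kdfdnpmdzb" -> "rkmkuwtkgi"
  "bejtflpso" -> "bejtflpso" -> "psxhtzdgc" -> "cgdzthxsp" -> "jnkgaoezw"
  "lckazubvnubo" -> "lckazubvnubo" -> "zqyonipjbipc" -> "cpibjpinoyqz" -> "jwpiqwpuvfxg"

"rkmkuwtkgi"; "jnkgaoezw"; "jwpiqwpuvfxg"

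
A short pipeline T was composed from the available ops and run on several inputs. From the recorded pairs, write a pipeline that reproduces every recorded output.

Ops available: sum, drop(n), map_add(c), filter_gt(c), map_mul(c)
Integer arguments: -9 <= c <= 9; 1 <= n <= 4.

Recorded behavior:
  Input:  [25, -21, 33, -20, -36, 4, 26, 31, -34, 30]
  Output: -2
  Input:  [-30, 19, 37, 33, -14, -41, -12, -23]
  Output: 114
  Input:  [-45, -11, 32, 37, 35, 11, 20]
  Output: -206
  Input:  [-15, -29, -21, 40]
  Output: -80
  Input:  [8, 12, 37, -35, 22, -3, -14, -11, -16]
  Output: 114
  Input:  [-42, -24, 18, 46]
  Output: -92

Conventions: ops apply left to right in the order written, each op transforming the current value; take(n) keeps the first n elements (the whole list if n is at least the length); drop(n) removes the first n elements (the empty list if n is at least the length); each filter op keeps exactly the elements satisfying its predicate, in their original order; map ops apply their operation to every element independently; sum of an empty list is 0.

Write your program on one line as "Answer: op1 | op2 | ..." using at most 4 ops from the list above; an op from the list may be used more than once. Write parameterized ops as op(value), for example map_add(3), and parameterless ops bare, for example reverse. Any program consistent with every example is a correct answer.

drop(3) | map_mul(-2) | sum

Check, running the answer program on each example:
  [25, -21, 33, -20, -36, 4, 26, 31, -34, 30] -> [-20, -36, 4, 26, 31, -34, 30] -> [40, 72, -8, -52, -62, 68, -60] -> -2
  [-30, 19, 37, 33, -14, -41, -12, -23] -> [33, -14, -41, -12, -23] -> [-66, 28, 82, 24, 46] -> 114
  [-45, -11, 32, 37, 35, 11, 20] -> [37, 35, 11, 20] -> [-74, -70, -22, -40] -> -206
  [-15, -29, -21, 40] -> [40] -> [-80] -> -80
  [8, 12, 37, -35, 22, -3, -14, -11, -16] -> [-35, 22, -3, -14, -11, -16] -> [70, -44, 6, 28, 22, 32] -> 114
  [-42, -24, 18, 46] -> [46] -> [-92] -> -92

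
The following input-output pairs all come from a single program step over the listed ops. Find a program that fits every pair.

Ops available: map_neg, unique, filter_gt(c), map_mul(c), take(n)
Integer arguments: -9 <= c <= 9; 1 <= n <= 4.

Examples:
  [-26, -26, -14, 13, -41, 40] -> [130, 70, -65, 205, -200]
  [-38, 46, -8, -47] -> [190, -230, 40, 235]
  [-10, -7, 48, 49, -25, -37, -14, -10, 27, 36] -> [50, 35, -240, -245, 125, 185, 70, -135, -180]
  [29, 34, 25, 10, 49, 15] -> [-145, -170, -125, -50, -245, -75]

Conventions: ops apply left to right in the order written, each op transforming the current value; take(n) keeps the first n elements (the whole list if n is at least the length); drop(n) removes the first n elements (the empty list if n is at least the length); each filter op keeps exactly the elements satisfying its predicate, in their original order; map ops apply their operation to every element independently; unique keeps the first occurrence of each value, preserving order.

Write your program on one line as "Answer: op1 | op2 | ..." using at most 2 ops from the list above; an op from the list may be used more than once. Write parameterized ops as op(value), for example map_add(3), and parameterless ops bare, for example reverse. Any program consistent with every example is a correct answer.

map_mul(-5) | unique

Check, running the answer program on each example:
  [-26, -26, -14, 13, -41, 40] -> [130, 130, 70, -65, 205, -200] -> [130, 70, -65, 205, -200]
  [-38, 46, -8, -47] -> [190, -230, 40, 235] -> [190, -230, 40, 235]
  [-10, -7, 48, 49, -25, -37, -14, -10, 27, 36] -> [50, 35, -240, -245, 125, 185, 70, 50, -135, -180] -> [50, 35, -240, -245, 125, 185, 70, -135, -180]
  [29, 34, 25, 10, 49, 15] -> [-145, -170, -125, -50, -245, -75] -> [-145, -170, -125, -50, -245, -75]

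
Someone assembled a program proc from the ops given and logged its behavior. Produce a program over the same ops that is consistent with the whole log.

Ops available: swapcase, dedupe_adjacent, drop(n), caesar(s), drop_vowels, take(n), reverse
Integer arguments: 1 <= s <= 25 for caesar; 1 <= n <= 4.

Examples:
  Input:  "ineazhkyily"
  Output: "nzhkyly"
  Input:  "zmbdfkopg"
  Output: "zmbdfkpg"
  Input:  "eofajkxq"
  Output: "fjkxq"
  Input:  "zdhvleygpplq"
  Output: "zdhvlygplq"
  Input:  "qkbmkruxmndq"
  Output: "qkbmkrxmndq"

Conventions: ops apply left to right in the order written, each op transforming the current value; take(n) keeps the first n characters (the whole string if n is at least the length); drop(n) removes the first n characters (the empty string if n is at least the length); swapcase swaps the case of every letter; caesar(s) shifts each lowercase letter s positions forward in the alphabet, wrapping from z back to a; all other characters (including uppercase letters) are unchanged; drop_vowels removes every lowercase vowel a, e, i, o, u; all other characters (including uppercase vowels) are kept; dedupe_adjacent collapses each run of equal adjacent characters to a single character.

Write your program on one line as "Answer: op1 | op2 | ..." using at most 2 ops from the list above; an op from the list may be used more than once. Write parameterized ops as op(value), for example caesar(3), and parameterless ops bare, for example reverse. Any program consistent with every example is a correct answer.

dedupe_adjacent | drop_vowels

Check, running the answer program on each example:
  "ineazhkyily" -> "ineazhkyily" -> "nzhkyly"
  "zmbdfkopg" -> "zmbdfkopg" -> "zmbdfkpg"
  "eofajkxq" -> "eofajkxq" -> "fjkxq"
  "zdhvleygpplq" -> "zdhvleygplq" -> "zdhvlygplq"
  "qkbmkruxmndq" -> "qkbmkruxmndq" -> "qkbmkrxmndq"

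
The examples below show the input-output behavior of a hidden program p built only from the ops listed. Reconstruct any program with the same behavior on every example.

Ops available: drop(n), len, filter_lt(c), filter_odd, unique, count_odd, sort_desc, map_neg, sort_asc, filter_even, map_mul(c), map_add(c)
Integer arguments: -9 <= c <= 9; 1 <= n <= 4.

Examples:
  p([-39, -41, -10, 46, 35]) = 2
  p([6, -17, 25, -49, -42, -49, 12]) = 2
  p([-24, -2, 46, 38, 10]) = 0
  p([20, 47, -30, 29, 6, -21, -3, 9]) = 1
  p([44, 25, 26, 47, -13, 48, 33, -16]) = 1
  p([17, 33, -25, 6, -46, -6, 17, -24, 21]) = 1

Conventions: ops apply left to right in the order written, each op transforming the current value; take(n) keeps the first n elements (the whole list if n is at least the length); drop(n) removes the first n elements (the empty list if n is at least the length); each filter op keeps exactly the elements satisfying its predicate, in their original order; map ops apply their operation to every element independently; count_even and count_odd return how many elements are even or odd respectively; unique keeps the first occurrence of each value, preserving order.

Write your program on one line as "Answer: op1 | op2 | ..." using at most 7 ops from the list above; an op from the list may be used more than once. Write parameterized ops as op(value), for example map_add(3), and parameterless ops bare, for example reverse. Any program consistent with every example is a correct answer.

filter_lt(-8) | filter_odd | map_add(3) | map_mul(9) | unique | len

Check, running the answer program on each example:
  [-39, -41, -10, 46, 35] -> [-39, -41, -10] -> [-39, -41] -> [-36, -38] -> [-324, -342] -> [-324, -342] -> 2
  [6, -17, 25, -49, -42, -49, 12] -> [-17, -49, -42, -49] -> [-17, -49, -49] -> [-14, -46, -46] -> [-126, -414, -414] -> [-126, -414] -> 2
  [-24, -2, 46, 38, 10] -> [-24] -> [] -> [] -> [] -> [] -> 0
  [20, 47, -30, 29, 6, -21, -3, 9] -> [-30, -21] -> [-21] -> [-18] -> [-162] -> [-162] -> 1
  [44, 25, 26, 47, -13, 48, 33, -16] -> [-13, -16] -> [-13] -> [-10] -> [-90] -> [-90] -> 1
  [17, 33, -25, 6, -46, -6, 17, -24, 21] -> [-25, -46, -24] -> [-25] -> [-22] -> [-198] -> [-198] -> 1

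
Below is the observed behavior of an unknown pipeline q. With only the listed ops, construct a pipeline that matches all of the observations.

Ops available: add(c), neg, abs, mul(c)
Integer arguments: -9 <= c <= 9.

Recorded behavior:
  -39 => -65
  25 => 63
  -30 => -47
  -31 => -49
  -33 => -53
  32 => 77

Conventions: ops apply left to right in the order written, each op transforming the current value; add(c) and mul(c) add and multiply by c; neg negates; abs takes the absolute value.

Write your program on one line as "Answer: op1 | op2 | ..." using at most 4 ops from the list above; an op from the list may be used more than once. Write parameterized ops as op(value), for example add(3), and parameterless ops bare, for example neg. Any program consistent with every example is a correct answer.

add(7) | mul(2) | add(-1)

Check, running the answer program on each example:
  -39 -> -32 -> -64 -> -65
  25 -> 32 -> 64 -> 63
  -30 -> -23 -> -46 -> -47
  -31 -> -24 -> -48 -> -49
  -33 -> -26 -> -52 -> -53
  32 -> 39 -> 78 -> 77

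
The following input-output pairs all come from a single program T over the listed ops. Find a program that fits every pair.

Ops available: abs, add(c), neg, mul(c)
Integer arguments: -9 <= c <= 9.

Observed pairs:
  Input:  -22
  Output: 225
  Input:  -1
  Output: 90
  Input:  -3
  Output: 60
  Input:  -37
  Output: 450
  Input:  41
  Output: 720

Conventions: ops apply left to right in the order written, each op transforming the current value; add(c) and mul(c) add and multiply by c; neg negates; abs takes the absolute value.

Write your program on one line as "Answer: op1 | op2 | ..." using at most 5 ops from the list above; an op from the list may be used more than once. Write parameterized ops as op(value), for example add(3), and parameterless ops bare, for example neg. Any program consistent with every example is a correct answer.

add(7) | mul(5) | mul(-3) | abs

Check, running the answer program on each example:
  -22 -> -15 -> -75 -> 225 -> 225
  -1 -> 6 -> 30 -> -90 -> 90
  -3 -> 4 -> 20 -> -60 -> 60
  -37 -> -30 -> -150 -> 450 -> 450
  41 -> 48 -> 240 -> -720 -> 720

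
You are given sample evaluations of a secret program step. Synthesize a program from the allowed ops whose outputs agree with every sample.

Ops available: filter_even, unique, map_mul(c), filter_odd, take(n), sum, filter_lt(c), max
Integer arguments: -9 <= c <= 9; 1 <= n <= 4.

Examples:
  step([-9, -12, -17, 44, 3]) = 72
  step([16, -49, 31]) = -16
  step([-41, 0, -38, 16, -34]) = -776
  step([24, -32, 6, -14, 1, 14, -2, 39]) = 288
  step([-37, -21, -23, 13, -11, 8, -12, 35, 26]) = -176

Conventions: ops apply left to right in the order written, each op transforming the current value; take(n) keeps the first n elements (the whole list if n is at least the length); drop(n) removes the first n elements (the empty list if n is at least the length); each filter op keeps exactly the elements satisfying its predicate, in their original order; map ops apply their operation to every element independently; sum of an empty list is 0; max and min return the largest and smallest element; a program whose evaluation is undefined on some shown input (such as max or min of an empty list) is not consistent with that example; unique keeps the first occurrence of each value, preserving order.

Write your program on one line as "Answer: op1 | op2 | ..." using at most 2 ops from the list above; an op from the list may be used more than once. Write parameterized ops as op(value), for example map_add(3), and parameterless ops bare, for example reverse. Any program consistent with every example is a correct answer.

map_mul(8) | sum

Check, running the answer program on each example:
  [-9, -12, -17, 44, 3] -> [-72, -96, -136, 352, 24] -> 72
  [16, -49, 31] -> [128, -392, 248] -> -16
  [-41, 0, -38, 16, -34] -> [-328, 0, -304, 128, -272] -> -776
  [24, -32, 6, -14, 1, 14, -2, 39] -> [192, -256, 48, -112, 8, 112, -16, 312] -> 288
  [-37, -21, -23, 13, -11, 8, -12, 35, 26] -> [-296, -168, -184, 104, -88, 64, -96, 280, 208] -> -176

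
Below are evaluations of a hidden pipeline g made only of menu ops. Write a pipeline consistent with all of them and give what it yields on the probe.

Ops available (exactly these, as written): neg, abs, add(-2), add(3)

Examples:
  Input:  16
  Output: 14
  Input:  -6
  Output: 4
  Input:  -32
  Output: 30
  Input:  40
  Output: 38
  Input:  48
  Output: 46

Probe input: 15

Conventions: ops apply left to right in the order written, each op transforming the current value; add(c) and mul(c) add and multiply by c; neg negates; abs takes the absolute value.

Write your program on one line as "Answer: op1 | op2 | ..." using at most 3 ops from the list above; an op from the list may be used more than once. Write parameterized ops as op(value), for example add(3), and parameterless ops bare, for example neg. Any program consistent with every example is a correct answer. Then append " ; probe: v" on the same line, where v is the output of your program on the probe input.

abs | add(-2) ; probe: 13

Check, running the answer program on each example:
  16 -> 16 -> 14
  -6 -> 6 -> 4
  -32 -> 32 -> 30
  40 -> 40 -> 38
  48 -> 48 -> 46
  probe: 15 -> 15 -> 13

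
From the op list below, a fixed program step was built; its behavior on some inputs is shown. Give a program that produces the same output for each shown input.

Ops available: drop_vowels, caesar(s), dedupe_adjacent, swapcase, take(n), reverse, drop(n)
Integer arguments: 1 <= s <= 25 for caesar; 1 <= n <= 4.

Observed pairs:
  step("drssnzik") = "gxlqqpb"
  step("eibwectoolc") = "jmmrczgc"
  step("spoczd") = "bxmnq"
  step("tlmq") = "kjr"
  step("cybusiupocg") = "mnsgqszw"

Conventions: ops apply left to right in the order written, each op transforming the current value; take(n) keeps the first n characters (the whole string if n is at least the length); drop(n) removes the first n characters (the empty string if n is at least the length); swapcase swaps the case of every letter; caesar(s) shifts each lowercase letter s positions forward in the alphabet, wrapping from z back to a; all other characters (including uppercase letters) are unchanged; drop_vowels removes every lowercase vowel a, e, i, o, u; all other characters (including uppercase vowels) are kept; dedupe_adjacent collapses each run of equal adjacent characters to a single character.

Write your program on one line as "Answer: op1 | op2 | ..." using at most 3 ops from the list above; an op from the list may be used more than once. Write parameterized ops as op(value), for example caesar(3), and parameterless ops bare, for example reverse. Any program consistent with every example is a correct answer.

caesar(24) | drop_vowels | reverse

Check, running the answer program on each example:
  "drssnzik" -> "bpqqlxgi" -> "bpqqlxg" -> "gxlqqpb"
  "eibwectoolc" -> "cgzucarmmja" -> "cgzcrmmj" -> "jmmrczgc"
  "spoczd" -> "qnmaxb" -> "qnmxb" -> "bxmnq"
  "tlmq" -> "rjko" -> "rjk" -> "kjr"
  "cybusiupocg" -> "awzsqgsnmae" -> "wzsqgsnm" -> "mnsgqszw"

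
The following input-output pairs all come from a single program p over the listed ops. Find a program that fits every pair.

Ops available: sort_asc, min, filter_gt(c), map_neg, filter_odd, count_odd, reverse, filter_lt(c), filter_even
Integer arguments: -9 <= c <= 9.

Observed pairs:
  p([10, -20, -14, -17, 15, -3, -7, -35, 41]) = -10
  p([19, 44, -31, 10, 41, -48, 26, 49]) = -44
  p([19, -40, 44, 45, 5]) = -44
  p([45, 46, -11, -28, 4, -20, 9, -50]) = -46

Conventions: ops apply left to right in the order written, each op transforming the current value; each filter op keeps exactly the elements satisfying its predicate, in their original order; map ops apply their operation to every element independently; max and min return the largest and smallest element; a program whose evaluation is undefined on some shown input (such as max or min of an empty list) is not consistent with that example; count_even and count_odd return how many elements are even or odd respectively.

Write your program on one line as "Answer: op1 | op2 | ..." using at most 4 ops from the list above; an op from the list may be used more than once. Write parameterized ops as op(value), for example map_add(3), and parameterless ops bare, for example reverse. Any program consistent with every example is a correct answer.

filter_even | map_neg | min

Check, running the answer program on each example:
  [10, -20, -14, -17, 15, -3, -7, -35, 41] -> [10, -20, -14] -> [-10, 20, 14] -> -10
  [19, 44, -31, 10, 41, -48, 26, 49] -> [44, 10, -48, 26] -> [-44, -10, 48, -26] -> -44
  [19, -40, 44, 45, 5] -> [-40, 44] -> [40, -44] -> -44
  [45, 46, -11, -28, 4, -20, 9, -50] -> [46, -28, 4, -20, -50] -> [-46, 28, -4, 20, 50] -> -46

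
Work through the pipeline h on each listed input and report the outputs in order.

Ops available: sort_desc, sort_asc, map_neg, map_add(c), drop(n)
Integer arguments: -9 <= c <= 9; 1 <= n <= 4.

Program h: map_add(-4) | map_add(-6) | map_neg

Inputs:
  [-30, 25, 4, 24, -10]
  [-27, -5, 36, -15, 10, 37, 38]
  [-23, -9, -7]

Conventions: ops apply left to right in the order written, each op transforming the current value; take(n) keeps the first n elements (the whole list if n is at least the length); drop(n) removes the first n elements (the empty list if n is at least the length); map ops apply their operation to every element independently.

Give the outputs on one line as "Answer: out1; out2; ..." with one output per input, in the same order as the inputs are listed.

Execution, op by op:
  [-30, 25, 4, 24, -10] -> [-34, 21, 0, 20, -14] -> [-40, 15, -6, 14, -20] -> [40, -15, 6, -14, 20]
  [-27, -5, 36, -15, 10, 37, 38] -> [-31, -9, 32, -19, 6, 33, 34] -> [-37, -15, 26, -25, 0, 27, 28] -> [37, 15, -26, 25, 0, -27, -28]
  [-23, -9, -7] -> [-27, -13, -11] -> [-33, -19, -17] -> [33, 19, 17]

[40, -15, 6, -14, 20]; [37, 15, -26, 25, 0, -27, -28]; [33, 19, 17]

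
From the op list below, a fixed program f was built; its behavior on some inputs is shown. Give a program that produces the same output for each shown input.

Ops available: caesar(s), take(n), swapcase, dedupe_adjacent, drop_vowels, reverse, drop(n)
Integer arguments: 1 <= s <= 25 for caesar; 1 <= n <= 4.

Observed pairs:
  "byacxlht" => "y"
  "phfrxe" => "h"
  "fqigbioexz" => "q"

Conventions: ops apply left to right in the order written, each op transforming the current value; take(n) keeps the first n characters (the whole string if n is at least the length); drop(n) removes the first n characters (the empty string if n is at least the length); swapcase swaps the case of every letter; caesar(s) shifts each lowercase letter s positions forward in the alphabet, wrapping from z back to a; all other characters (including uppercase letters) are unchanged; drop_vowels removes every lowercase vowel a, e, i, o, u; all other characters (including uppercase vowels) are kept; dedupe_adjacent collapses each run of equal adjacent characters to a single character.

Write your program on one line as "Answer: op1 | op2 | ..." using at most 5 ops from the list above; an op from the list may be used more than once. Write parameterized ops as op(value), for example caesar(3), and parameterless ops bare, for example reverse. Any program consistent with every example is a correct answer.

drop(1) | take(2) | swapcase | take(1) | swapcase

Check, running the answer program on each example:
  "byacxlht" -> "yacxlht" -> "ya" -> "YA" -> "Y" -> "y"
  "phfrxe" -> "hfrxe" -> "hf" -> "HF" -> "H" -> "h"
  "fqigbioexz" -> "qigbioexz" -> "qi" -> "QI" -> "Q" -> "q"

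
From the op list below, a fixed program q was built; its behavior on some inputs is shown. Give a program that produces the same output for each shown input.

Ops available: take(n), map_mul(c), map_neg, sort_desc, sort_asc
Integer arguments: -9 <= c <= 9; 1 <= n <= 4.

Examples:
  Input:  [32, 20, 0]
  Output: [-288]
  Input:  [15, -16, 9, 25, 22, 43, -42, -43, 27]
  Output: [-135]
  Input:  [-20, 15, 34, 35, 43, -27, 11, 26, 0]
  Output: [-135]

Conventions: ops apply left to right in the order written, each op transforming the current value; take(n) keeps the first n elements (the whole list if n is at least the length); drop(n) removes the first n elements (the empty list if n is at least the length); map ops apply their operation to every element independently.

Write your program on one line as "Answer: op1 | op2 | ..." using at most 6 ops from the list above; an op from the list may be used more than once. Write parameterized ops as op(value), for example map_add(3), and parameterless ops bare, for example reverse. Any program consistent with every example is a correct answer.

take(2) | map_mul(9) | map_neg | sort_asc | take(1)

Check, running the answer program on each example:
  [32, 20, 0] -> [32, 20] -> [288, 180] -> [-288, -180] -> [-288, -180] -> [-288]
  [15, -16, 9, 25, 22, 43, -42, -43, 27] -> [15, -16] -> [135, -144] -> [-135, 144] -> [-135, 144] -> [-135]
  [-20, 15, 34, 35, 43, -27, 11, 26, 0] -> [-20, 15] -> [-180, 135] -> [180, -135] -> [-135, 180] -> [-135]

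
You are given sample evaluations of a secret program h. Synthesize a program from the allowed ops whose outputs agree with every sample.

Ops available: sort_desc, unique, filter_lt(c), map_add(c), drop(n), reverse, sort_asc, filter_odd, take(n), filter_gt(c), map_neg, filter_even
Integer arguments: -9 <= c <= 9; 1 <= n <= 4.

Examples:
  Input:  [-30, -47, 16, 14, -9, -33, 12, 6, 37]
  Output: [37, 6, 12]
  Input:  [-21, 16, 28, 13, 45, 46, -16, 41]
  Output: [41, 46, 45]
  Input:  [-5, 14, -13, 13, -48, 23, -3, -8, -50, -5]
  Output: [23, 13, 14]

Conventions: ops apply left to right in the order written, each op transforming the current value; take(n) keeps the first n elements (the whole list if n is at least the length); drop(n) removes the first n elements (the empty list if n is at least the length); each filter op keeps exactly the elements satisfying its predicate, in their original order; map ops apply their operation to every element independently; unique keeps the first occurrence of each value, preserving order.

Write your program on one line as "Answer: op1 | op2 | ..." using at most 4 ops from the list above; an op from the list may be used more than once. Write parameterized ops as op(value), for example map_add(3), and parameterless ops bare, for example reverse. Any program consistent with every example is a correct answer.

reverse | filter_gt(4) | take(3)

Check, running the answer program on each example:
  [-30, -47, 16, 14, -9, -33, 12, 6, 37] -> [37, 6, 12, -33, -9, 14, 16, -47, -30] -> [37, 6, 12, 14, 16] -> [37, 6, 12]
  [-21, 16, 28, 13, 45, 46, -16, 41] -> [41, -16, 46, 45, 13, 28, 16, -21] -> [41, 46, 45, 13, 28, 16] -> [41, 46, 45]
  [-5, 14, -13, 13, -48, 23, -3, -8, -50, -5] -> [-5, -50, -8, -3, 23, -48, 13, -13, 14, -5] -> [23, 13, 14] -> [23, 13, 14]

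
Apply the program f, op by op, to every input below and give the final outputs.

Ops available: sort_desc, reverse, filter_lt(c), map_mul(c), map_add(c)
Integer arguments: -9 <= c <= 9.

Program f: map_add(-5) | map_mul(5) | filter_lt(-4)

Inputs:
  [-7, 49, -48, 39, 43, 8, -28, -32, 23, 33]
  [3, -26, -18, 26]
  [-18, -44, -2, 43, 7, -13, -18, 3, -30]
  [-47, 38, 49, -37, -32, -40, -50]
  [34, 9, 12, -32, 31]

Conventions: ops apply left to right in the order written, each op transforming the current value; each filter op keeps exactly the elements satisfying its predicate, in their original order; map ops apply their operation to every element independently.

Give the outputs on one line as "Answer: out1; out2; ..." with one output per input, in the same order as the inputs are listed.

[-60, -265, -165, -185]; [-10, -155, -115]; [-115, -245, -35, -90, -115, -10, -175]; [-260, -210, -185, -225, -275]; [-185]

Execution, op by op:
  [-7, 49, -48, 39, 43, 8, -28, -32, 23, 33] -> [-12, 44, -53, 34, 38, 3, -33, -37, 18, 28] -> [-60, 220, -265, 170, 190, 15, -165, -185, 90, 140] -> [-60, -265, -165, -185]
  [3, -26, -18, 26] -> [-2, -31, -23, 21] -> [-10, -155, -115, 105] -> [-10, -155, -115]
  [-18, -44, -2, 43, 7, -13, -18, 3, -30] -> [-23, -49, -7, 38, 2, -18, -23, -2, -35] -> [-115, -245, -35, 190, 10, -90, -115, -10, -175] -> [-115, -245, -35, -90, -115, -10, -175]
  [-47, 38, 49, -37, -32, -40, -50] -> [-52, 33, 44, -42, -37, -45, -55] -> [-260, 165, 220, -210, -185, -225, -275] -> [-260, -210, -185, -225, -275]
  [34, 9, 12, -32, 31] -> [29, 4, 7, -37, 26] -> [145, 20, 35, -185, 130] -> [-185]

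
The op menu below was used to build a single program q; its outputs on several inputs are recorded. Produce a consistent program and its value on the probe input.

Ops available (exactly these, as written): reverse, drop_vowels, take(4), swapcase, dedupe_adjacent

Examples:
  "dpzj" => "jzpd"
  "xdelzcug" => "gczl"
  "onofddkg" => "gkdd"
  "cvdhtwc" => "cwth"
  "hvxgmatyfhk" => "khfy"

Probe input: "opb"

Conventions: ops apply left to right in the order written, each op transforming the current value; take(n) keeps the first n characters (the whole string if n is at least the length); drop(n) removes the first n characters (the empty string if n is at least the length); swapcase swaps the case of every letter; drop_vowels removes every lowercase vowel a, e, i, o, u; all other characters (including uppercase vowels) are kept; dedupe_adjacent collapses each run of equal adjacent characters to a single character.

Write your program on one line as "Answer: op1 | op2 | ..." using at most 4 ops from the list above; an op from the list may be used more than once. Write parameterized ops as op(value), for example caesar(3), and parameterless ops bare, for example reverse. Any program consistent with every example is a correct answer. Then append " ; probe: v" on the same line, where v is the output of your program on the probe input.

drop_vowels | reverse | take(4) ; probe: "bp"

Check, running the answer program on each example:
  "dpzj" -> "dpzj" -> "jzpd" -> "jzpd"
  "xdelzcug" -> "xdlzcg" -> "gczldx" -> "gczl"
  "onofddkg" -> "nfddkg" -> "gkddfn" -> "gkdd"
  "cvdhtwc" -> "cvdhtwc" -> "cwthdvc" -> "cwth"
  "hvxgmatyfhk" -> "hvxgmtyfhk" -> "khfytmgxvh" -> "khfy"
  probe: "opb" -> "pb" -> "bp" -> "bp"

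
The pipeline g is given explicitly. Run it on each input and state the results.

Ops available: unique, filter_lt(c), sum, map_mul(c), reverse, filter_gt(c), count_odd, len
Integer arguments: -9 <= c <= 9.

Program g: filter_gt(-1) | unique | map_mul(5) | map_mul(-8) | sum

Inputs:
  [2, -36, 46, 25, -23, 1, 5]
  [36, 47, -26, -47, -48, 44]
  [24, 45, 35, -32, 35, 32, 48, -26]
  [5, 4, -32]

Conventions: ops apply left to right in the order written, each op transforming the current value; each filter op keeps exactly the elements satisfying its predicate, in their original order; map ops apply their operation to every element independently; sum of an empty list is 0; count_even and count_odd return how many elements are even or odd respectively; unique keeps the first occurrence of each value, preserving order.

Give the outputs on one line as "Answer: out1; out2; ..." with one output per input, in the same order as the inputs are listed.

-3160; -5080; -7360; -360

Execution, op by op:
  [2, -36, 46, 25, -23, 1, 5] -> [2, 46, 25, 1, 5] -> [2, 46, 25, 1, 5] -> [10, 230, 125, 5, 25] -> [-80, -1840, -1000, -40, -200] -> -3160
  [36, 47, -26, -47, -48, 44] -> [36, 47, 44] -> [36, 47, 44] -> [180, 235, 220] -> [-1440, -1880, -1760] -> -5080
  [24, 45, 35, -32, 35, 32, 48, -26] -> [24, 45, 35, 35, 32, 48] -> [24, 45, 35, 32, 48] -> [120, 225, 175, 160, 240] -> [-960, -1800, -1400, -1280, -1920] -> -7360
  [5, 4, -32] -> [5, 4] -> [5, 4] -> [25, 20] -> [-200, -160] -> -360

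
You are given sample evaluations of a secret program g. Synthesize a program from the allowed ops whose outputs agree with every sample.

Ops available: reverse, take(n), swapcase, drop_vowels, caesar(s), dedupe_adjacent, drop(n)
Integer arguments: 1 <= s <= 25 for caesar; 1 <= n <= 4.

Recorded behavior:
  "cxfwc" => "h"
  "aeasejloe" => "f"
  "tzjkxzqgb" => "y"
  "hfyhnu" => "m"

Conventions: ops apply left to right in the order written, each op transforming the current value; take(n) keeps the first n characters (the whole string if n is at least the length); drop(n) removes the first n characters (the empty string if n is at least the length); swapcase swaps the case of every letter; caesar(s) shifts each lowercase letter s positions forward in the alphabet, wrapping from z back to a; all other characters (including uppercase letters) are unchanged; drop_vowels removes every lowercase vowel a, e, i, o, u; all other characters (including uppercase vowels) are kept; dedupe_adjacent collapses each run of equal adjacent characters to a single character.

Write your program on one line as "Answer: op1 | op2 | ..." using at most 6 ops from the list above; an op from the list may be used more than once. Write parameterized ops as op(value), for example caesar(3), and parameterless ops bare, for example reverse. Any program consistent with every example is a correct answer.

reverse | caesar(5) | drop_vowels | reverse | take(4) | take(1)

Check, running the answer program on each example:
  "cxfwc" -> "cwfxc" -> "hbkch" -> "hbkch" -> "hckbh" -> "hckb" -> "h"
  "aeasejloe" -> "eoljesaea" -> "jtqojxfjf" -> "jtqjxfjf" -> "fjfxjqtj" -> "fjfx" -> "f"
  "tzjkxzqgb" -> "bgqzxkjzt" -> "glvecpoey" -> "glvcpy" -> "ypcvlg" -> "ypcv" -> "y"
  "hfyhnu" -> "unhyfh" -> "zsmdkm" -> "zsmdkm" -> "mkdmsz" -> "mkdm" -> "m"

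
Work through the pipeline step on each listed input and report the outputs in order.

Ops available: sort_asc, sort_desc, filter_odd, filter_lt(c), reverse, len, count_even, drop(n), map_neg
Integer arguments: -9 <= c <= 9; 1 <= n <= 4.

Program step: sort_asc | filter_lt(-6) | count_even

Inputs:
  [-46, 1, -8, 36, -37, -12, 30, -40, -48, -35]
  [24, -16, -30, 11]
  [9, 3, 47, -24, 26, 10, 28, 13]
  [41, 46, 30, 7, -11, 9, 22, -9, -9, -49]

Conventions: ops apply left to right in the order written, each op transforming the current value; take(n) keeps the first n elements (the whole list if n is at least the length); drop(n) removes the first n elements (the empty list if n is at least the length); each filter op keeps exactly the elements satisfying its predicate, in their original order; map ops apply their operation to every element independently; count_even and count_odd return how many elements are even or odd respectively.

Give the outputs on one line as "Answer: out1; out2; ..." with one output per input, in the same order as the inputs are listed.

Execution, op by op:
  [-46, 1, -8, 36, -37, -12, 30, -40, -48, -35] -> [-48, -46, -40, -37, -35, -12, -8, 1, 30, 36] -> [-48, -46, -40, -37, -35, -12, -8] -> 5
  [24, -16, -30, 11] -> [-30, -16, 11, 24] -> [-30, -16] -> 2
  [9, 3, 47, -24, 26, 10, 28, 13] -> [-24, 3, 9, 10, 13, 26, 28, 47] -> [-24] -> 1
  [41, 46, 30, 7, -11, 9, 22, -9, -9, -49] -> [-49, -11, -9, -9, 7, 9, 22, 30, 41, 46] -> [-49, -11, -9, -9] -> 0

5; 2; 1; 0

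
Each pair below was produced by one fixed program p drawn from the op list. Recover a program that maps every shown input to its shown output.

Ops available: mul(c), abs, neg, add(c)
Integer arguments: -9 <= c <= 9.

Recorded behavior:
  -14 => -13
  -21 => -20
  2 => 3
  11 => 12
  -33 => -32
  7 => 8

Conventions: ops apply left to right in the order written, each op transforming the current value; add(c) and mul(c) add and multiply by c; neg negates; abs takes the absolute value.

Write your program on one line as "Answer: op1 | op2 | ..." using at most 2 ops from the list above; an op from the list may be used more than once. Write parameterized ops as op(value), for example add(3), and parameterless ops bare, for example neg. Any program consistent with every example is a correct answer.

add(-6) | add(7)

Check, running the answer program on each example:
  -14 -> -20 -> -13
  -21 -> -27 -> -20
  2 -> -4 -> 3
  11 -> 5 -> 12
  -33 -> -39 -> -32
  7 -> 1 -> 8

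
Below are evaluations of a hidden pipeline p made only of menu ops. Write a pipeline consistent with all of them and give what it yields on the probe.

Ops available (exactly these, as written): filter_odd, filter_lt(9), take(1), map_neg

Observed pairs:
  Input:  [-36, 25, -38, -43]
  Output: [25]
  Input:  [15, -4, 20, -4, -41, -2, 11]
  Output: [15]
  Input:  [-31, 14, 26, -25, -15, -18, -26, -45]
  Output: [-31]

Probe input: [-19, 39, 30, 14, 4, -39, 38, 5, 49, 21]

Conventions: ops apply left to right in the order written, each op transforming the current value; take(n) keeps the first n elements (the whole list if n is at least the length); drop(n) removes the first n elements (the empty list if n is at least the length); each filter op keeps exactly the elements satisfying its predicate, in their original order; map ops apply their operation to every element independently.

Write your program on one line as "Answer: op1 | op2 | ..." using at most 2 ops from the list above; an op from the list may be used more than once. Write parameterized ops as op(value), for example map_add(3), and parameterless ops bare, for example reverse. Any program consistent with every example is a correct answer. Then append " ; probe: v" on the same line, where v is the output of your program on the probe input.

filter_odd | take(1) ; probe: [-19]

Check, running the answer program on each example:
  [-36, 25, -38, -43] -> [25, -43] -> [25]
  [15, -4, 20, -4, -41, -2, 11] -> [15, -41, 11] -> [15]
  [-31, 14, 26, -25, -15, -18, -26, -45] -> [-31, -25, -15, -45] -> [-31]
  probe: [-19, 39, 30, 14, 4, -39, 38, 5, 49, 21] -> [-19, 39, -39, 5, 49, 21] -> [-19]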